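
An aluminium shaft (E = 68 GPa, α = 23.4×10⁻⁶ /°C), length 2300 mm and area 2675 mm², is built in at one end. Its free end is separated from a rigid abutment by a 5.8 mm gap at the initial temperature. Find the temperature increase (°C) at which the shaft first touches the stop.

ΔT ≈ 108 °C

The gap closes when αΔT L = 5.8 mm, since the shaft is still unstressed at that instant.
So ΔT = g/(αL) = 5.8/(23.4×10⁻⁶ × 2300) = 107.8 °C.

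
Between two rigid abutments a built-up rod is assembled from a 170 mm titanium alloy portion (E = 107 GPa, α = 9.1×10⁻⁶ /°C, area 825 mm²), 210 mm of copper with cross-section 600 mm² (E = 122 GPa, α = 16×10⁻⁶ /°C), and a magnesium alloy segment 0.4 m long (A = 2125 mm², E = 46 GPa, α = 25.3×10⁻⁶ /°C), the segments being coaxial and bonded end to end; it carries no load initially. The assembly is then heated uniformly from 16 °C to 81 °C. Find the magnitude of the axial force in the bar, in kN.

P ≈ 110 kN (compressive)

With the walls removed the bar would change length by δ_free = Σ αᵢΔT Lᵢ = 9.1×10⁻⁶×65×170 + 16×10⁻⁶×65×210 + 25.3×10⁻⁶×65×400 = 0.9768 mm.
The walls prevent any net length change, so an axial force P (same in every segment) develops. Compatibility: P · Σ Lᵢ/(AᵢEᵢ) = δ_free.
The series flexibility is Σ Lᵢ/(AᵢEᵢ) = 170/(825×107×10³) + 210/(600×122×10³) + 400/(2125×46×10³) = 8.887×10⁻⁶ mm/N.
So P = 0.9768 / 8.887×10⁻⁶ = 109.9 kN, compressive.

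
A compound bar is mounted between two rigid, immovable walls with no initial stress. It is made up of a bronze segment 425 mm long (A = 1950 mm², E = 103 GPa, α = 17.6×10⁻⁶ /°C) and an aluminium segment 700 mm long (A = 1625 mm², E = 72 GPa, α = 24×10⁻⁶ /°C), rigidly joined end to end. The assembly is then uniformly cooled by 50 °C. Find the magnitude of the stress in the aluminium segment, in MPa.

σ ≈ 92.2 MPa (tensile)

If the supports were absent, the total length change would be Σ αᵢΔT Lᵢ = 17.6×10⁻⁶×50×425 + 24×10⁻⁶×50×700 = 1.214 mm.
The walls prevent any net length change, so an axial force P (same in every segment) develops. Compatibility: P · Σ Lᵢ/(AᵢEᵢ) = δ_free.
The series flexibility is Σ Lᵢ/(AᵢEᵢ) = 425/(1950×103×10³) + 700/(1625×72×10³) = 8.099×10⁻⁶ mm/N.
So P = 1.214 / 8.099×10⁻⁶ = 149.9 kN, tensile.
σ_{aluminium} = P / A = 149900 / 1625 = 92.24 MPa.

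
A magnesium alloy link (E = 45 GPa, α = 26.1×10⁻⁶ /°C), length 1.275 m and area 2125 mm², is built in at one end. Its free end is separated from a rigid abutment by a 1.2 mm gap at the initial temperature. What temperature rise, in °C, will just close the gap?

ΔT ≈ 36.1 °C

The gap closes when αΔT L = 1.2 mm, since the link is still unstressed at that instant.
So ΔT = g/(αL) = 1.2/(26.1×10⁻⁶ × 1275) = 36.06 °C.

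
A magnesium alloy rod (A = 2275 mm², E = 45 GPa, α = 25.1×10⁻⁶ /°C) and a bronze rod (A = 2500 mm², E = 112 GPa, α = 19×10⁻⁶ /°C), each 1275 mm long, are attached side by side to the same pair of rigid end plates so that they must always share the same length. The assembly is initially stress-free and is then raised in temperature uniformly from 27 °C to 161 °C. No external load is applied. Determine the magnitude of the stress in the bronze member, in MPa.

σ ≈ 24.5 MPa (tensile)

Equilibrium of a rigid end plate with no external load gives equal and opposite internal forces ±P in the two members. Since α_{magnesium alloy} > α_{bronze}, heating drives the magnesium alloy into compression and the bronze into tension.
Setting the final lengths equal and cancelling L: (α₁ − α₂)ΔT = P/(A₁E₁) + P/(A₂E₂).
|α₁ − α₂|·ΔT = 6.1×10⁻⁶ × 134 = 0.0008174.
1/(A₁E₁) + 1/(A₂E₂) = 1/(2275×45×10³) + 1/(2500×112×10³) = 1.334×10⁻⁸ N⁻¹.
P = 0.0008174 / 1.334×10⁻⁸ = 61280 N = 61.28 kN.
σ_{bronze} = P/A₂ = 61280/2500 = 24.51 MPa, tensile.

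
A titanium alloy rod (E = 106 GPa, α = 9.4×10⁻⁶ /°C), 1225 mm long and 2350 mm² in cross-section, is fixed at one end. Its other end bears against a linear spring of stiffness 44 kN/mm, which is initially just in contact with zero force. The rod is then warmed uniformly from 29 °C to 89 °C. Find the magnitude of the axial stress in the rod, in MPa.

If the spring were absent the rod would lengthen by αΔT L = 9.4×10⁻⁶ × 60 × 1225 = 0.6909 mm.
Let P be the compressive force at the spring. The rod shortens elastically by PL/(AE) and the spring compresses by P/k; together these equal δ_free.
P [ L/(AE) + 1/k ] = δ_free → P [ 1225/(2350×106×10³) + 1/(44×10³) ] = 0.6909.
P = 0.6909 / 2.764×10⁻⁵ = 24990 N.
σ = P/A = 24990/2350 = 10.63 MPa.

σ ≈ 10.6 MPa (compressive)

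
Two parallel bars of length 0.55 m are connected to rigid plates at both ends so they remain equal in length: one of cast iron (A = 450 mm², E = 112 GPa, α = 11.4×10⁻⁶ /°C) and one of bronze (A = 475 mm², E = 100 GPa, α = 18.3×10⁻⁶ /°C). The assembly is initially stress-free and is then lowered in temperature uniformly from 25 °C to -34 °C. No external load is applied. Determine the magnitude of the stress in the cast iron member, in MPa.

Equilibrium of a rigid end plate with no external load gives equal and opposite internal forces ±P in the two members. Since α_{bronze} > α_{cast iron}, cooling drives the bronze into tension and the cast iron into compression.
Equating the net (thermal + elastic) strains gives |α₁ − α₂|·ΔT = P·[1/(A₁E₁) + 1/(A₂E₂)].
|α₁ − α₂|·ΔT = 6.9×10⁻⁶ × 59 = 0.0004071.
1/(A₁E₁) + 1/(A₂E₂) = 1/(450×112×10³) + 1/(475×100×10³) = 4.089×10⁻⁸ N⁻¹.
So P = 0.0004071 / 4.089×10⁻⁸ = 9.955 kN.
σ_{cast iron} = P/A₁ = 9955/450 = 22.12 MPa, compressive.

σ ≈ 22.1 MPa (compressive)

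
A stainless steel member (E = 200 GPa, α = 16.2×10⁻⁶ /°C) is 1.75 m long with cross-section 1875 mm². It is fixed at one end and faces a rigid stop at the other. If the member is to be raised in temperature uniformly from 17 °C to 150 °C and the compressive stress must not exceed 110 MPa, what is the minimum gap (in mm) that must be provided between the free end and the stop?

g ≈ 2.81 mm

With no wall the member would lengthen by αΔT L = 16.2×10⁻⁶ × 133 × 1750 = 3.771 mm.
At the allowable stress the elastic shortening the wall may impose is σL/E = 110 × 1750 / (200×10³) = 0.9625 mm.
So the gap has to take up the difference, g_min = δ_free − σL/E = 3.771 − 0.9625 = 2.808 mm.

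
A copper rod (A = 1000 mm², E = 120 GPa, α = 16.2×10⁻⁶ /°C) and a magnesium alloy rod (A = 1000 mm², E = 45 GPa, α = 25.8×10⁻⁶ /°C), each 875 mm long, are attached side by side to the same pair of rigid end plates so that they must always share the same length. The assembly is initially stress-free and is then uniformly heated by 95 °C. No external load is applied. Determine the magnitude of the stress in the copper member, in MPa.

σ ≈ 29.8 MPa (tensile)

Equilibrium of a rigid end plate with no external load gives equal and opposite internal forces ±P in the two members. Since α_{magnesium alloy} > α_{copper}, heating drives the magnesium alloy into compression and the copper into tension.
Compatibility of the two members (thermal + elastic change equal): (α₁ − α₂)ΔT = P·[1/(A₁E₁) + 1/(A₂E₂)].
|α₁ − α₂|·ΔT = 9.6×10⁻⁶ × 95 = 0.000912.
1/(A₁E₁) + 1/(A₂E₂) = 1/(1000×120×10³) + 1/(1000×45×10³) = 3.056×10⁻⁸ N⁻¹.
P = 0.000912 / 3.056×10⁻⁸ = 29850 N = 29.85 kN.
σ_{copper} = P/A₁ = 29850/1000 = 29.85 MPa, tensile.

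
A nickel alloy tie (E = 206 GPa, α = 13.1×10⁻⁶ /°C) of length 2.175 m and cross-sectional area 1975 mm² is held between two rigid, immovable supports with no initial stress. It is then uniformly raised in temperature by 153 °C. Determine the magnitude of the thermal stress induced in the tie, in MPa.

σ ≈ 413 MPa (compressive)

With length fixed, the mechanical strain must cancel the thermal strain αΔT = 13.1×10⁻⁶ × 153 = 2004.3×10⁻⁶.
Hence σ = E·αΔT = 206×10³ × 2004.3×10⁻⁶ = 412.9 MPa, compressive.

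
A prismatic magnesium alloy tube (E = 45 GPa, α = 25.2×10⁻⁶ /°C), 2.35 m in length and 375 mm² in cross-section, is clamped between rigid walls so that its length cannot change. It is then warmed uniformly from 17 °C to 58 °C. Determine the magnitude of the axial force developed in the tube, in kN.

P ≈ 17.4 kN (compressive)

With zero net strain, σ = E·αΔT = 45 GPa × 25.2×10⁻⁶ × 41 = 46.49 MPa.
Then P = σA = 46.49 × 375 mm² = 17.44 kN, compressive.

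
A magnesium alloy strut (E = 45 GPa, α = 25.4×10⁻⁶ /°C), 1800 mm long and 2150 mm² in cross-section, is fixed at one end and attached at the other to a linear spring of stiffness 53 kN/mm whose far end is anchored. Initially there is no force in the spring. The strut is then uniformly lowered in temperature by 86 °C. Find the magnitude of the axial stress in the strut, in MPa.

σ ≈ 48.8 MPa (tensile)

If the spring were absent the strut would shorten by αΔT L = 25.4×10⁻⁶ × 86 × 1800 = 3.932 mm.
Let P be the tensile force in the spring. The strut extends elastically by PL/(AE) and the spring stretches by P/k; together these equal δ_free.
So P = δ_free / [L/(AE) + 1/k] = 3.932 / [ 1800/(2150×45×10³) + 1/(53×10³) ].
P = 3.932 / 3.747×10⁻⁵ = 104900 N.
σ = P/A = 104900/2150 = 48.8 MPa.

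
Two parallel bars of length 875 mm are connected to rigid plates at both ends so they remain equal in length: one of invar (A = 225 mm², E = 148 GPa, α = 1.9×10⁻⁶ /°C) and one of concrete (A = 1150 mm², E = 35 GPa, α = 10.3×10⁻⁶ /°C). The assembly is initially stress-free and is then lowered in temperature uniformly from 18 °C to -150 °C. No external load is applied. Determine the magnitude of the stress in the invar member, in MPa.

The concrete has the larger α, so on cooling it would change length more than the invar if both were free. The rigid plates force a common final length, so the concrete is put into tension and the invar into compression, with equal and opposite forces P (no external load).
Compatibility of the two members (thermal + elastic change equal): (α₁ − α₂)ΔT = P·[1/(A₁E₁) + 1/(A₂E₂)].
|α₁ − α₂|·ΔT = 8.4×10⁻⁶ × 168 = 0.001411.
1/(A₁E₁) + 1/(A₂E₂) = 1/(225×148×10³) + 1/(1150×35×10³) = 5.487×10⁻⁸ N⁻¹.
P = 0.001411 / 5.487×10⁻⁸ = 25720 N = 25.72 kN.
σ_{invar} = P/A₁ = 25720/225 = 114.3 MPa, compressive.

σ ≈ 114 MPa (compressive)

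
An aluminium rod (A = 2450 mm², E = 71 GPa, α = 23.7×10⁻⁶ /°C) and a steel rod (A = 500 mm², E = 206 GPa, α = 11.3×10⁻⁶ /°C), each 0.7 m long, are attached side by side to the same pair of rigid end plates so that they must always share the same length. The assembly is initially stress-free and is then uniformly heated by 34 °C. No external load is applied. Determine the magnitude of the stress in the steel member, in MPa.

σ ≈ 54.5 MPa (tensile)

Equilibrium of a rigid end plate with no external load gives equal and opposite internal forces ±P in the two members. Since α_{aluminium} > α_{steel}, heating drives the aluminium into compression and the steel into tension.
Compatibility of the two members (thermal + elastic change equal): (α₁ − α₂)ΔT = P·[1/(A₁E₁) + 1/(A₂E₂)].
|α₁ − α₂|·ΔT = 12.4×10⁻⁶ × 34 = 0.0004216.
1/(A₁E₁) + 1/(A₂E₂) = 1/(2450×71×10³) + 1/(500×206×10³) = 1.546×10⁻⁸ N⁻¹.
So P = 0.0004216 / 1.546×10⁻⁸ = 27.27 kN.
σ_{steel} = P/A₂ = 27270/500 = 54.55 MPa, tensile.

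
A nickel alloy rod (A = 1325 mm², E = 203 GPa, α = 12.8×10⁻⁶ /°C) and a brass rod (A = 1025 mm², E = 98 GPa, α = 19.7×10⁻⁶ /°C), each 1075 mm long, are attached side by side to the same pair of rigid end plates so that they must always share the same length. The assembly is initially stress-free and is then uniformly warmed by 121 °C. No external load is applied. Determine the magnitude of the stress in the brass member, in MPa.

The brass has the larger α, so on heating it would change length more than the nickel alloy if both were free. The rigid plates force a common final length, so the brass is put into compression and the nickel alloy into tension, with equal and opposite forces P (no external load).
Setting the final lengths equal and cancelling L: (α₁ − α₂)ΔT = P/(A₁E₁) + P/(A₂E₂).
|α₁ − α₂|·ΔT = 6.9×10⁻⁶ × 121 = 0.0008349.
1/(A₁E₁) + 1/(A₂E₂) = 1/(1325×203×10³) + 1/(1025×98×10³) = 1.367×10⁻⁸ N⁻¹.
So P = 0.0008349 / 1.367×10⁻⁸ = 61.06 kN.
σ_{brass} = P/A₂ = 61060/1025 = 59.57 MPa, compressive.

σ ≈ 59.6 MPa (compressive)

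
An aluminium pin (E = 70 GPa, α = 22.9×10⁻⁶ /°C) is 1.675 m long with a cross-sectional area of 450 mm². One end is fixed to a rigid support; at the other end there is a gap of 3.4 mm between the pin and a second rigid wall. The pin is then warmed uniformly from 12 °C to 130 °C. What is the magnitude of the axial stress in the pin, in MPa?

Free thermal elongation = αΔT L = 22.9×10⁻⁶ × 118 × 1675 = 4.526 mm.
This exceeds the 3.4 mm gap, so the wall pushes back. The portion of expansion that must be recovered elastically is δ_free − gap = 4.526 − 3.4 = 1.126 mm.
So σ = E(δ_free − g)/L = 70×10³ × 1.126/1675 = 47.06 MPa.

σ ≈ 47.1 MPa (compressive)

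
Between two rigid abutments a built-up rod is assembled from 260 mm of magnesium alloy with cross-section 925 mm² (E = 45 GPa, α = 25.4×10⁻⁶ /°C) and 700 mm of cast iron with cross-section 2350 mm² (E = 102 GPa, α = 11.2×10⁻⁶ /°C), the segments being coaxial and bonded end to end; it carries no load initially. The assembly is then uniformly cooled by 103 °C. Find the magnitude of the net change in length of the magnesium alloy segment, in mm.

If the supports were absent, the total length change would be Σ αᵢΔT Lᵢ = 25.4×10⁻⁶×103×260 + 11.2×10⁻⁶×103×700 = 1.488 mm.
The walls prevent any net length change, so an axial force P (same in every segment) develops. Compatibility: P · Σ Lᵢ/(AᵢEᵢ) = δ_free.
The series flexibility is Σ Lᵢ/(AᵢEᵢ) = 260/(925×45×10³) + 700/(2350×102×10³) = 9.167×10⁻⁶ mm/N.
P = 1.488 / 9.167×10⁻⁶ = 162300 N = 162.3 kN, tensile.
For the magnesium alloy segment, free thermal change = 25.4×10⁻⁶×103×260 = 0.6802 mm and elastic change from P = 162300×260/(925×45×10³) = 1.014 mm; these oppose, so the net change is 0.334 mm (segment lengthens).

|ΔL| ≈ 0.334 mm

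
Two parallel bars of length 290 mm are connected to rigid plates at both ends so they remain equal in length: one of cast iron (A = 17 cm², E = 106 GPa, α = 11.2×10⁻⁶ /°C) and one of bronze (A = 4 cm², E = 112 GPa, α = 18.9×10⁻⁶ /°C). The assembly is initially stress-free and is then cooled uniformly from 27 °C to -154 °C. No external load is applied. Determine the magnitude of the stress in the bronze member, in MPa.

Both members must finish at the same length. With the larger α, the bronze tends to over-contract; the plates restrain it, putting the bronze in tension and the cast iron in compression. With no external load the two internal forces are equal and opposite, magnitude P.
Equating the net (thermal + elastic) strains gives |α₁ − α₂|·ΔT = P·[1/(A₁E₁) + 1/(A₂E₂)].
|α₁ − α₂|·ΔT = 7.7×10⁻⁶ × 181 = 0.001394.
1/(A₁E₁) + 1/(A₂E₂) = 1/(1700×106×10³) + 1/(400×112×10³) = 2.787×10⁻⁸ N⁻¹.
P = 0.001394 / 2.787×10⁻⁸ = 50010 N = 50.01 kN.
σ_{bronze} = P/A₂ = 50010/400 = 125 MPa, tensile.

σ ≈ 125 MPa (tensile)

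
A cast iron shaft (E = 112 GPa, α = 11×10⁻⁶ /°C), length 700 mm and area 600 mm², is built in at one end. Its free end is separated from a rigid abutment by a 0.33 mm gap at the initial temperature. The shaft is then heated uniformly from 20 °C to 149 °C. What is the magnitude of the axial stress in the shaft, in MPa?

If the wall were absent the shaft would grow by αΔT L = 11×10⁻⁶ × 129 × 700 = 0.9933 mm.
This exceeds the 0.33 mm gap, so the wall pushes back. The portion of expansion that must be recovered elastically is δ_free − gap = 0.9933 − 0.33 = 0.6633 mm.
Compatibility: PL/(AE) = 0.6633 mm, so σ = P/A = E × (0.6633/700) = 106.1 MPa.

σ ≈ 106 MPa (compressive)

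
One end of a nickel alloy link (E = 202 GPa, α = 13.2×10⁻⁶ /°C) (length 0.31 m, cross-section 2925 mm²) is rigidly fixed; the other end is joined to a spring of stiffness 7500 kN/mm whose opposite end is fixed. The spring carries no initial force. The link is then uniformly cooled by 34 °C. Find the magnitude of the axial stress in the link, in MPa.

σ ≈ 72.3 MPa (tensile)

The unrestrained thermal change is αΔT L = 13.2×10⁻⁶ × 34 × 310 = 0.1391 mm.
With a force P in the spring, the elastic change of the link is PL/(AE) and that of the spring is P/k; compatibility requires their sum to equal δ_free.
So P = δ_free / [L/(AE) + 1/k] = 0.1391 / [ 310/(2925×202×10³) + 1/(7500×10³) ].
P = 0.1391 / 6.58×10⁻⁷ = 211400 N.
σ = P/A = 211400/2925 = 72.29 MPa.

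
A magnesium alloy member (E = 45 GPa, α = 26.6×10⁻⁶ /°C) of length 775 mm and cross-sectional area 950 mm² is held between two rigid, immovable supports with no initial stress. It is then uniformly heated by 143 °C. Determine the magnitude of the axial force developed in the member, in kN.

Full restraint means ε = 0, so the stress is σ = EαΔT = 45×10³ × 26.6×10⁻⁶ × 143 = 171.2 MPa.
Axial force P = σA = 171.2 × 950 = 162600 N = 162.6 kN, compressive.

P ≈ 163 kN (compressive)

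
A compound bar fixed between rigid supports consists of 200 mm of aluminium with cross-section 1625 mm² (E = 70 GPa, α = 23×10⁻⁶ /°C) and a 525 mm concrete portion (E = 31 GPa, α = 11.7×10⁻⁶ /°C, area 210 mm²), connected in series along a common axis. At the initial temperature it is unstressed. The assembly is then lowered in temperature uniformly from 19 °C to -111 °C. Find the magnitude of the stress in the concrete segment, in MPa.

σ ≈ 80.7 MPa (tensile)

With the walls removed the bar would change length by δ_free = Σ αᵢΔT Lᵢ = 23×10⁻⁶×130×200 + 11.7×10⁻⁶×130×525 = 1.397 mm.
The walls prevent any net length change, so an axial force P (same in every segment) develops. Compatibility: P · Σ Lᵢ/(AᵢEᵢ) = δ_free.
Σ Lᵢ/(AᵢEᵢ) = 200/(1625×70×10³) + 525/(210×31×10³) = 8.24×10⁻⁵ mm/N.
Hence P = δ_free / Σ(L/AE) = 1.397/8.24×10⁻⁵ = 16.95 kN (tensile).
σ_{concrete} = P / A = 16950 / 210 = 80.7 MPa.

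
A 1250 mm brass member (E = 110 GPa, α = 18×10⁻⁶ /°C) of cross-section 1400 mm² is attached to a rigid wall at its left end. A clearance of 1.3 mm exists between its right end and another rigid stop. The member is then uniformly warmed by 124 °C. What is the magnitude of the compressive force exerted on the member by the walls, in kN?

Free thermal elongation = αΔT L = 18×10⁻⁶ × 124 × 1250 = 2.79 mm.
The gap closes (δ_free > 1.3 mm) and the wall then resists a further 2.79 − 1.3 = 1.49 mm of expansion.
Compatibility: PL/(AE) = 1.49 mm, so σ = P/A = E × (1.49/1250) = 131.1 MPa.
P = σA = 131.1 × 1400 = 183.6 kN.

P ≈ 184 kN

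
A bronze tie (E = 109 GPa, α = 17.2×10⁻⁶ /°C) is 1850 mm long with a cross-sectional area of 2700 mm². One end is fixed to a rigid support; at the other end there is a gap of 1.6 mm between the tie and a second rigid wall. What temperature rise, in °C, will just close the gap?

Contact occurs when the free expansion equals the gap: αΔT L = 1.6 mm.
ΔT = 1.6 / (17.2×10⁻⁶ × 1850) = 50.28 °C.

ΔT ≈ 50.3 °C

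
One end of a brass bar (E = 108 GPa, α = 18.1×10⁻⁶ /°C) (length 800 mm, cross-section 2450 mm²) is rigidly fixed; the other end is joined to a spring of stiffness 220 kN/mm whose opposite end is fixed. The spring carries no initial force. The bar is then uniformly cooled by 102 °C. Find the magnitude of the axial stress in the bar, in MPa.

σ ≈ 79.6 MPa (tensile)

If the spring were absent the bar would shorten by αΔT L = 18.1×10⁻⁶ × 102 × 800 = 1.477 mm.
With a force P in the spring, the elastic change of the bar is PL/(AE) and that of the spring is P/k; compatibility requires their sum to equal δ_free.
So P = δ_free / [L/(AE) + 1/k] = 1.477 / [ 800/(2450×108×10³) + 1/(220×10³) ].
P = 1.477 / 7.569×10⁻⁶ = 195100 N.
σ = P/A = 195100/2450 = 79.65 MPa.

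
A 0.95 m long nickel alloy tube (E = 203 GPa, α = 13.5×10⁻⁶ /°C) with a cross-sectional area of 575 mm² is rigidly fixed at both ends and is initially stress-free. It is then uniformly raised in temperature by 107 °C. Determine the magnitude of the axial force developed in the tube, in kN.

P ≈ 169 kN (compressive)

Full restraint means ε = 0, so the stress is σ = EαΔT = 203×10³ × 13.5×10⁻⁶ × 107 = 293.2 MPa.
Then P = σA = 293.2 × 575 mm² = 168.6 kN, compressive.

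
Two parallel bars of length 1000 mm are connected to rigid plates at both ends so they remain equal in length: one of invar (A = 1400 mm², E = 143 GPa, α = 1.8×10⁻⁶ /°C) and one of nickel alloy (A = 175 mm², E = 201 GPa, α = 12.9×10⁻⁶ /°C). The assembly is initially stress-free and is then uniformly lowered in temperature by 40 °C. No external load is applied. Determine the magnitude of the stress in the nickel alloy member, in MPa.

The nickel alloy has the larger α, so on cooling it would change length more than the invar if both were free. The rigid plates force a common final length, so the nickel alloy is put into tension and the invar into compression, with equal and opposite forces P (no external load).
Setting the final lengths equal and cancelling L: (α₁ − α₂)ΔT = P/(A₁E₁) + P/(A₂E₂).
|α₁ − α₂|·ΔT = 11.1×10⁻⁶ × 40 = 0.000444.
1/(A₁E₁) + 1/(A₂E₂) = 1/(1400×143×10³) + 1/(175×201×10³) = 3.342×10⁻⁸ N⁻¹.
So P = 0.000444 / 3.342×10⁻⁸ = 13.28 kN.
σ_{nickel alloy} = P/A₂ = 13280/175 = 75.91 MPa, tensile.

σ ≈ 75.9 MPa (tensile)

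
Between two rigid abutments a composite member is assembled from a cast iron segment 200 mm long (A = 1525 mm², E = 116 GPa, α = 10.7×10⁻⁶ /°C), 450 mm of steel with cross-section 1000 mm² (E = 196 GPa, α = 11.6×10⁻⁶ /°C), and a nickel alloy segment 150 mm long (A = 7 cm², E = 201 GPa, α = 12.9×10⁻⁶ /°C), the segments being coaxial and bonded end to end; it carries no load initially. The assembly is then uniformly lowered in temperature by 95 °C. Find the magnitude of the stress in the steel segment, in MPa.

Free thermal contraction of the whole bar: Σ αᵢΔT Lᵢ = 10.7×10⁻⁶×95×200 + 11.6×10⁻⁶×95×450 + 12.9×10⁻⁶×95×150 = 0.883 mm.
Since the ends are fixed, an axial force P builds up, equal in every segment, with P · Σ Lᵢ/(AᵢEᵢ) = δ_free.
Σ Lᵢ/(AᵢEᵢ) = 200/(1525×116×10³) + 450/(1000×196×10³) + 150/(700×201×10³) = 4.493×10⁻⁶ mm/N.
P = 0.883 / 4.493×10⁻⁶ = 196600 N = 196.6 kN, tensile.
σ_{steel} = P / A = 196600 / 1000 = 196.6 MPa.

σ ≈ 197 MPa (tensile)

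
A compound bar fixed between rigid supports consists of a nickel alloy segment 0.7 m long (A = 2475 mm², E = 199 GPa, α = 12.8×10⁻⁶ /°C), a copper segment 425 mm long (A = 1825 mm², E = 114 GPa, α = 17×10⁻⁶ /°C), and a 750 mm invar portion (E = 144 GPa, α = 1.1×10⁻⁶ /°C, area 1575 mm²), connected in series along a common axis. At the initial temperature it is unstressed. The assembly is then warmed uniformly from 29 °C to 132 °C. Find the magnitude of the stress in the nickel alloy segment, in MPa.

Free thermal expansion of the whole bar: Σ αᵢΔT Lᵢ = 12.8×10⁻⁶×103×700 + 17×10⁻⁶×103×425 + 1.1×10⁻⁶×103×750 = 1.752 mm.
The rigid supports impose zero overall length change; the single axial force P common to all segments must satisfy P Σ Lᵢ/(AᵢEᵢ) = δ_free.
The series flexibility is Σ Lᵢ/(AᵢEᵢ) = 700/(2475×199×10³) + 425/(1825×114×10³) + 750/(1575×144×10³) = 6.771×10⁻⁶ mm/N.
So P = 1.752 / 6.771×10⁻⁶ = 258.8 kN, compressive.
σ_{nickel alloy} = P / A = 258800 / 2475 = 104.5 MPa.

σ ≈ 105 MPa (compressive)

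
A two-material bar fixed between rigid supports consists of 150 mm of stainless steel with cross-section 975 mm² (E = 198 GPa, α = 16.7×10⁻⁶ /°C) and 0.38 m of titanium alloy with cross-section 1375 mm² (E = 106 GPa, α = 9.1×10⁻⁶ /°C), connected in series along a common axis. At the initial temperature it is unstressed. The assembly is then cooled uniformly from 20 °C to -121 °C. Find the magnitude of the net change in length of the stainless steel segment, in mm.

|ΔL| ≈ 0.16 mm

If the supports were absent, the total length change would be Σ αᵢΔT Lᵢ = 16.7×10⁻⁶×141×150 + 9.1×10⁻⁶×141×380 = 0.8408 mm.
The walls prevent any net length change, so an axial force P (same in every segment) develops. Compatibility: P · Σ Lᵢ/(AᵢEᵢ) = δ_free.
Σ Lᵢ/(AᵢEᵢ) = 150/(975×198×10³) + 380/(1375×106×10³) = 3.384×10⁻⁶ mm/N.
Hence P = δ_free / Σ(L/AE) = 0.8408/3.384×10⁻⁶ = 248.4 kN (tensile).
For the stainless steel segment, free thermal change = 16.7×10⁻⁶×141×150 = 0.3532 mm and elastic change from P = 248400×150/(975×198×10³) = 0.193 mm; these oppose, so the net change is 0.16 mm (segment shortens).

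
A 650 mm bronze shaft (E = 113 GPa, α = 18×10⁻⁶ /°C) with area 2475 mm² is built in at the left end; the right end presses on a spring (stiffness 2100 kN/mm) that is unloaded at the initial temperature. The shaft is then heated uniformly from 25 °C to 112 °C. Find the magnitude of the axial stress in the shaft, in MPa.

If the spring were absent the shaft would lengthen by αΔT L = 18×10⁻⁶ × 87 × 650 = 1.018 mm.
With a force P in the spring, the elastic change of the shaft is PL/(AE) and that of the spring is P/k; compatibility requires their sum to equal δ_free.
So P = δ_free / [L/(AE) + 1/k] = 1.018 / [ 650/(2475×113×10³) + 1/(2100×10³) ].
P = 1.018 / 2.8×10⁻⁶ = 363500 N.
σ = P/A = 363500/2475 = 146.9 MPa.

σ ≈ 147 MPa (compressive)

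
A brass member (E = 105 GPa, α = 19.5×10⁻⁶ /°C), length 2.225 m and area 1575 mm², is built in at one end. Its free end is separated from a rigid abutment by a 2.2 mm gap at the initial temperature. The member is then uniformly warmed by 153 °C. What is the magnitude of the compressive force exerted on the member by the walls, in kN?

P ≈ 330 kN

Unrestrained expansion: δ_free = αΔT L = 19.5×10⁻⁶ × 153 × 2225 = 6.638 mm.
After closing the 2.2 mm clearance, 6.638 − 2.2 = 4.438 mm of expansion remains to be suppressed by the wall.
That suppressed elongation corresponds to σ = E·Δ/L = 105×10³ × 4.438/2225 = 209.4 MPa.
Force on the wall = σA = 209.4 × 1575 mm² = 329.9 kN.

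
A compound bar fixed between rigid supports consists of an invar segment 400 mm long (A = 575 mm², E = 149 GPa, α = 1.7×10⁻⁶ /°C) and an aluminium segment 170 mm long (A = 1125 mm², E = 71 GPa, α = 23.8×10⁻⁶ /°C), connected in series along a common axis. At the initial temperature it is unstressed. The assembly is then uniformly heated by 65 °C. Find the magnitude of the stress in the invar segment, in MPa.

Free thermal expansion of the whole bar: Σ αᵢΔT Lᵢ = 1.7×10⁻⁶×65×400 + 23.8×10⁻⁶×65×170 = 0.3072 mm.
The walls prevent any net length change, so an axial force P (same in every segment) develops. Compatibility: P · Σ Lᵢ/(AᵢEᵢ) = δ_free.
The series flexibility is Σ Lᵢ/(AᵢEᵢ) = 400/(575×149×10³) + 170/(1125×71×10³) = 6.797×10⁻⁶ mm/N.
Hence P = δ_free / Σ(L/AE) = 0.3072/6.797×10⁻⁶ = 45.19 kN (compressive).
σ_{invar} = P / A = 45190 / 575 = 78.6 MPa.

σ ≈ 78.6 MPa (compressive)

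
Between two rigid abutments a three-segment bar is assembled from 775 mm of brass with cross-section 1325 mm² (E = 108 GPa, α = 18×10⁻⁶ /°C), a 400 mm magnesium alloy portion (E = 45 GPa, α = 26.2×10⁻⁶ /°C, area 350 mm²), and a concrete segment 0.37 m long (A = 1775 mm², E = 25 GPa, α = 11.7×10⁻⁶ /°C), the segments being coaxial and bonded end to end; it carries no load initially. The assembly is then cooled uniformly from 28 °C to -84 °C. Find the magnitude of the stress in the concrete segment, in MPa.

σ ≈ 46.4 MPa (tensile)

Free thermal contraction of the whole bar: Σ αᵢΔT Lᵢ = 18×10⁻⁶×112×775 + 26.2×10⁻⁶×112×400 + 11.7×10⁻⁶×112×370 = 3.221 mm.
Since the ends are fixed, an axial force P builds up, equal in every segment, with P · Σ Lᵢ/(AᵢEᵢ) = δ_free.
Σ Lᵢ/(AᵢEᵢ) = 775/(1325×108×10³) + 400/(350×45×10³) + 370/(1775×25×10³) = 3.915×10⁻⁵ mm/N.
Hence P = δ_free / Σ(L/AE) = 3.221/3.915×10⁻⁵ = 82.27 kN (tensile).
σ_{concrete} = P / A = 82270 / 1775 = 46.35 MPa.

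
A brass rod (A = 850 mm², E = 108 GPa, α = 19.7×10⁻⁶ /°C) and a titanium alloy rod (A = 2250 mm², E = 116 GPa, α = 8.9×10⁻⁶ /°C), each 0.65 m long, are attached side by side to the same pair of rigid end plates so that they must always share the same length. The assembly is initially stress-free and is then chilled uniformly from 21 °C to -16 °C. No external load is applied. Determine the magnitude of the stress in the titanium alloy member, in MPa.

The brass has the larger α, so on cooling it would change length more than the titanium alloy if both were free. The rigid plates force a common final length, so the brass is put into tension and the titanium alloy into compression, with equal and opposite forces P (no external load).
Compatibility of the two members (thermal + elastic change equal): (α₁ − α₂)ΔT = P·[1/(A₁E₁) + 1/(A₂E₂)].
|α₁ − α₂|·ΔT = 10.8×10⁻⁶ × 37 = 0.0003996.
1/(A₁E₁) + 1/(A₂E₂) = 1/(850×108×10³) + 1/(2250×116×10³) = 1.472×10⁻⁸ N⁻¹.
P = 0.0003996 / 1.472×10⁻⁸ = 27140 N = 27.14 kN.
σ_{titanium alloy} = P/A₂ = 27140/2250 = 12.06 MPa, compressive.

σ ≈ 12.1 MPa (compressive)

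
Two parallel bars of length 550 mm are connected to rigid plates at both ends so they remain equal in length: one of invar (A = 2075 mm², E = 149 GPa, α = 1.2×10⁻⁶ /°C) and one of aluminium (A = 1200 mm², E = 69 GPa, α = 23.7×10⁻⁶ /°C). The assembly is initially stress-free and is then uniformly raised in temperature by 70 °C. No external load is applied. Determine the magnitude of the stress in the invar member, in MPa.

σ ≈ 49.6 MPa (tensile)

The aluminium has the larger α, so on heating it would change length more than the invar if both were free. The rigid plates force a common final length, so the aluminium is put into compression and the invar into tension, with equal and opposite forces P (no external load).
Equating the net (thermal + elastic) strains gives |α₁ − α₂|·ΔT = P·[1/(A₁E₁) + 1/(A₂E₂)].
|α₁ − α₂|·ΔT = 22.5×10⁻⁶ × 70 = 0.001575.
1/(A₁E₁) + 1/(A₂E₂) = 1/(2075×149×10³) + 1/(1200×69×10³) = 1.531×10⁻⁸ N⁻¹.
So P = 0.001575 / 1.531×10⁻⁸ = 102.9 kN.
σ_{invar} = P/A₁ = 102900/2075 = 49.57 MPa, tensile.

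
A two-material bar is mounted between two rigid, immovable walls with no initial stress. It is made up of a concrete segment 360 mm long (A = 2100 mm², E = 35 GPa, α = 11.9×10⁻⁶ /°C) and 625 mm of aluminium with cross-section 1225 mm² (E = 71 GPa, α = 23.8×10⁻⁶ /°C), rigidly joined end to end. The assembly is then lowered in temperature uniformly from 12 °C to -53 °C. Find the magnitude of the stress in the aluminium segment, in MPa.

With the walls removed the bar would change length by δ_free = Σ αᵢΔT Lᵢ = 11.9×10⁻⁶×65×360 + 23.8×10⁻⁶×65×625 = 1.245 mm.
Since the ends are fixed, an axial force P builds up, equal in every segment, with P · Σ Lᵢ/(AᵢEᵢ) = δ_free.
The series flexibility is Σ Lᵢ/(AᵢEᵢ) = 360/(2100×35×10³) + 625/(1225×71×10³) = 1.208×10⁻⁵ mm/N.
Hence P = δ_free / Σ(L/AE) = 1.245/1.208×10⁻⁵ = 103.1 kN (tensile).
σ_{aluminium} = P / A = 103100 / 1225 = 84.13 MPa.

σ ≈ 84.1 MPa (tensile)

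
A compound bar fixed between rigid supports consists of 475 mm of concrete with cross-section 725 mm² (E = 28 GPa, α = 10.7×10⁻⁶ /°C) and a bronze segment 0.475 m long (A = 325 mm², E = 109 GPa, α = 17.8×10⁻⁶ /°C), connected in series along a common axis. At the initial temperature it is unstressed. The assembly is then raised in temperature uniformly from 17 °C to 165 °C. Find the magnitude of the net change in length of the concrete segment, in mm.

Free thermal expansion of the whole bar: Σ αᵢΔT Lᵢ = 10.7×10⁻⁶×148×475 + 17.8×10⁻⁶×148×475 = 2.004 mm.
Since the ends are fixed, an axial force P builds up, equal in every segment, with P · Σ Lᵢ/(AᵢEᵢ) = δ_free.
Σ Lᵢ/(AᵢEᵢ) = 475/(725×28×10³) + 475/(325×109×10³) = 3.681×10⁻⁵ mm/N.
Hence P = δ_free / Σ(L/AE) = 2.004/3.681×10⁻⁵ = 54.43 kN (compressive).
For the concrete segment, free thermal change = 10.7×10⁻⁶×148×475 = 0.7522 mm and elastic change from P = 54430×475/(725×28×10³) = 1.274 mm; these oppose, so the net change is 0.521 mm (segment shortens).

|ΔL| ≈ 0.521 mm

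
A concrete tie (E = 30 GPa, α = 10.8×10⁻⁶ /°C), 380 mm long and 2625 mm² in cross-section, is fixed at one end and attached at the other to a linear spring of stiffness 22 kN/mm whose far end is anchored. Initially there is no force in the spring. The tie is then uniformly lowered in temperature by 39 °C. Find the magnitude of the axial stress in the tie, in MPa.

The unrestrained thermal change is αΔT L = 10.8×10⁻⁶ × 39 × 380 = 0.1601 mm.
Let P be the tensile force in the spring. The tie extends elastically by PL/(AE) and the spring stretches by P/k; together these equal δ_free.
P [ L/(AE) + 1/k ] = δ_free → P [ 380/(2625×30×10³) + 1/(22×10³) ] = 0.1601.
P = 0.1601 / 5.028×10⁻⁵ = 3183 N.
σ = P/A = 3183/2625 = 1.213 MPa.

σ ≈ 1.21 MPa (tensile)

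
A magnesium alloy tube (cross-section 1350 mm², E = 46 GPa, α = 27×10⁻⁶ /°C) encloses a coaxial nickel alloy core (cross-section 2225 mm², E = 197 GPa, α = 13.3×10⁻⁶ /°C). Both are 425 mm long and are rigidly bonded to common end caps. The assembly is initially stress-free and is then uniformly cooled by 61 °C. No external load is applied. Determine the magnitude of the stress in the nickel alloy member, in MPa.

Both members must finish at the same length. With the larger α, the magnesium alloy tends to over-contract; the plates restrain it, putting the magnesium alloy in tension and the nickel alloy in compression. With no external load the two internal forces are equal and opposite, magnitude P.
Setting the final lengths equal and cancelling L: (α₁ − α₂)ΔT = P/(A₁E₁) + P/(A₂E₂).
|α₁ − α₂|·ΔT = 13.7×10⁻⁶ × 61 = 0.0008357.
1/(A₁E₁) + 1/(A₂E₂) = 1/(1350×46×10³) + 1/(2225×197×10³) = 1.838×10⁻⁸ N⁻¹.
P = 0.0008357 / 1.838×10⁻⁸ = 45460 N = 45.46 kN.
σ_{nickel alloy} = P/A₂ = 45460/2225 = 20.43 MPa, compressive.

σ ≈ 20.4 MPa (compressive)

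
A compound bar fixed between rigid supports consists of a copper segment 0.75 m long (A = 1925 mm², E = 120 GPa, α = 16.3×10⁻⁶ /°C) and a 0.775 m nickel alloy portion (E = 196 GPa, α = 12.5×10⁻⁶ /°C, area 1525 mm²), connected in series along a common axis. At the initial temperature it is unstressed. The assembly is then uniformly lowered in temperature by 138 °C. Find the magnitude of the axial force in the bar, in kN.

P ≈ 518 kN (tensile)

Free thermal contraction of the whole bar: Σ αᵢΔT Lᵢ = 16.3×10⁻⁶×138×750 + 12.5×10⁻⁶×138×775 = 3.024 mm.
Since the ends are fixed, an axial force P builds up, equal in every segment, with P · Σ Lᵢ/(AᵢEᵢ) = δ_free.
The series flexibility is Σ Lᵢ/(AᵢEᵢ) = 750/(1925×120×10³) + 775/(1525×196×10³) = 5.84×10⁻⁶ mm/N.
Hence P = δ_free / Σ(L/AE) = 3.024/5.84×10⁻⁶ = 517.8 kN (tensile).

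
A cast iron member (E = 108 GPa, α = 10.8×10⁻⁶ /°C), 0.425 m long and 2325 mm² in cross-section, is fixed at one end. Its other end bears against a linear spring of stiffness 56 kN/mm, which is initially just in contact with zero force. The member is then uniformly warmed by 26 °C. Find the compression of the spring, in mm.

δ ≈ 0.109 mm

Free thermal expansion: δ_free = αΔT L = 10.8×10⁻⁶ × 26 × 425 = 0.1193 mm.
With a force P in the spring, the elastic change of the member is PL/(AE) and that of the spring is P/k; compatibility requires their sum to equal δ_free.
P [ L/(AE) + 1/k ] = δ_free → P [ 425/(2325×108×10³) + 1/(56×10³) ] = 0.1193.
P = 0.1193 / 1.955×10⁻⁵ = 6104 N.
Spring compression = P/k = 6104/(56×10³) = 0.109 mm.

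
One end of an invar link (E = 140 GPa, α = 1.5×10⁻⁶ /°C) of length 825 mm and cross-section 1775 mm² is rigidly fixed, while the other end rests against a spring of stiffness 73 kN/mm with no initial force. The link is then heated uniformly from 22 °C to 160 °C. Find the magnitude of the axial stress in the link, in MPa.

Free thermal expansion: δ_free = αΔT L = 1.5×10⁻⁶ × 138 × 825 = 0.1708 mm.
With a force P in the spring, the elastic change of the link is PL/(AE) and that of the spring is P/k; compatibility requires their sum to equal δ_free.
P [ L/(AE) + 1/k ] = δ_free → P [ 825/(1775×140×10³) + 1/(73×10³) ] = 0.1708.
P = 0.1708 / 1.702×10⁻⁵ = 10030 N.
σ = P/A = 10030/1775 = 5.653 MPa.

σ ≈ 5.65 MPa (compressive)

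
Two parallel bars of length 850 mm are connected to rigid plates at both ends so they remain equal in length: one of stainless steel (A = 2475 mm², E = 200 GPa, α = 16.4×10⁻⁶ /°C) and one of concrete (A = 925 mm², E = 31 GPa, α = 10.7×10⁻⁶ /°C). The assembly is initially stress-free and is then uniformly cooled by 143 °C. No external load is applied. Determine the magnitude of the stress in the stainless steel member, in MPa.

σ ≈ 8.93 MPa (tensile)

Equilibrium of a rigid end plate with no external load gives equal and opposite internal forces ±P in the two members. Since α_{stainless steel} > α_{concrete}, cooling drives the stainless steel into tension and the concrete into compression.
Equating the net (thermal + elastic) strains gives |α₁ − α₂|·ΔT = P·[1/(A₁E₁) + 1/(A₂E₂)].
|α₁ − α₂|·ΔT = 5.7×10⁻⁶ × 143 = 0.0008151.
1/(A₁E₁) + 1/(A₂E₂) = 1/(2475×200×10³) + 1/(925×31×10³) = 3.689×10⁻⁸ N⁻¹.
So P = 0.0008151 / 3.689×10⁻⁸ = 22.09 kN.
σ_{stainless steel} = P/A₁ = 22090/2475 = 8.927 MPa, tensile.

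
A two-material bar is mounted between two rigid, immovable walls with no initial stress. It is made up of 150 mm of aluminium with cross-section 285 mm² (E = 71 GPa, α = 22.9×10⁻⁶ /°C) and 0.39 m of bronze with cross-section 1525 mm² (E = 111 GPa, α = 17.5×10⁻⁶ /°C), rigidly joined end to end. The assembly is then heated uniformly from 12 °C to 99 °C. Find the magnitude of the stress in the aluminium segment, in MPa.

With the walls removed the bar would change length by δ_free = Σ αᵢΔT Lᵢ = 22.9×10⁻⁶×87×150 + 17.5×10⁻⁶×87×390 = 0.8926 mm.
Since the ends are fixed, an axial force P builds up, equal in every segment, with P · Σ Lᵢ/(AᵢEᵢ) = δ_free.
Σ Lᵢ/(AᵢEᵢ) = 150/(285×71×10³) + 390/(1525×111×10³) = 9.717×10⁻⁶ mm/N.
Hence P = δ_free / Σ(L/AE) = 0.8926/9.717×10⁻⁶ = 91.86 kN (compressive).
σ_{aluminium} = P / A = 91860 / 285 = 322.3 MPa.

σ ≈ 322 MPa (compressive)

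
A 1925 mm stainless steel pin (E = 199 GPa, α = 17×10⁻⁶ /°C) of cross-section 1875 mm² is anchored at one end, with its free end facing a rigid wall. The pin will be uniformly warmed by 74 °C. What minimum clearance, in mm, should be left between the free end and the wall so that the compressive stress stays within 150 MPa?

With no wall the pin would lengthen by αΔT L = 17×10⁻⁶ × 74 × 1925 = 2.422 mm.
A stress of 150 MPa corresponds to the wall pushing the pin back by σL/E = 150×1925/(199×10³) = 1.451 mm.
So the gap has to take up the difference, g_min = δ_free − σL/E = 2.422 − 1.451 = 0.9706 mm.

g ≈ 0.971 mm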